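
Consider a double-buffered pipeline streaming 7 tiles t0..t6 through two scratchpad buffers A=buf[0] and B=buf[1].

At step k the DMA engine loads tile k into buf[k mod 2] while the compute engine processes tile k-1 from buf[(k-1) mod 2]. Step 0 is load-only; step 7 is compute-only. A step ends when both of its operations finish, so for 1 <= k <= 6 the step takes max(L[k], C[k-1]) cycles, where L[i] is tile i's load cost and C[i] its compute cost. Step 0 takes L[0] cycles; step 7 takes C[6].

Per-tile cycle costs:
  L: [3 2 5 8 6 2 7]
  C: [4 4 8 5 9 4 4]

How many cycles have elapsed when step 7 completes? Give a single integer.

  0. 3=3c; end=3; A:t0 B:-
  1. max(2,4)=4c; end=7; A:t0 B:t1
  2. max(5,4)=5c; end=12; A:t2 B:t1
  3. max(8,8)=8c; end=20; A:t2 B:t3
  4. max(6,5)=6c; end=26; A:t4 B:t3
  5. max(2,9)=9c; end=35; A:t4 B:t5
  6. max(7,4)=7c; end=42; A:t6 B:t5
  7. 4=4c; end=46; A:t6 B:t5

end_cycle[7] = 46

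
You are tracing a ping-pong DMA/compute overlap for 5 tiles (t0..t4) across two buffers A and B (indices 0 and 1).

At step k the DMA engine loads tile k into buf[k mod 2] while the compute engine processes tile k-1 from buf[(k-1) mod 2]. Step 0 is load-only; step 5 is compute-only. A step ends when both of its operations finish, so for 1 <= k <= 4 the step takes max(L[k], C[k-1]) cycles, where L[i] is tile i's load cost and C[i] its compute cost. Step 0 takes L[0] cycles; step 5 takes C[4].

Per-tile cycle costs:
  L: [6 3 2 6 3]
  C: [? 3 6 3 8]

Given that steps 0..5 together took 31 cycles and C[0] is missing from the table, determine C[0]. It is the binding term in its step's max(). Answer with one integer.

step 0 | dur = L[0]=6 = 6
step 1 | dur = max(L[1]=3, C[0]=?) = C[0]  (unknown; binding)
step 2 | dur = max(L[2]=2, C[1]=3) = 3
step 3 | dur = max(L[3]=6, C[2]=6) = 6
step 4 | dur = max(L[4]=3, C[3]=3) = 3
step 5 | dur = C[4]=8 = 8
sum of known step durations = 26
dur[1] = total - known = 31 - 26 = 5
C[0] is the binding max in step 1, so C[0] = dur[1] = 5

C[0] = 5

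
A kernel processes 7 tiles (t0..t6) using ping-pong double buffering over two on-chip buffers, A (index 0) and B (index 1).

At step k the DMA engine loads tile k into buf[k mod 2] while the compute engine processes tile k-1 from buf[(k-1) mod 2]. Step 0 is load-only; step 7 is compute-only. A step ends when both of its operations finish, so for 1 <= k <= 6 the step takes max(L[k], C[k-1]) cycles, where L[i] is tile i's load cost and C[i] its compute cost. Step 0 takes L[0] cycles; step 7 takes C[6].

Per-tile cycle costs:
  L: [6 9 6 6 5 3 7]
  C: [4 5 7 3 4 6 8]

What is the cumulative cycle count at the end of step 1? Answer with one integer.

step 0: L[0]=6 → dur=6, Σ=6 | A=load:t0 B=idle [load-only]
step 1: L[1]=9 C[0]=4 → dur=9, Σ=15 | A=compute:t0 B=load:t1 [load-bound]
step 2: L[2]=6 C[1]=5 → dur=6, Σ=21 | A=load:t2 B=compute:t1 [load-bound]
step 3: L[3]=6 C[2]=7 → dur=7, Σ=28 | A=compute:t2 B=load:t3 [compute-bound]
step 4: L[4]=5 C[3]=3 → dur=5, Σ=33 | A=load:t4 B=compute:t3 [load-bound]
step 5: L[5]=3 C[4]=4 → dur=4, Σ=37 | A=compute:t4 B=load:t5 [compute-bound]
step 6: L[6]=7 C[5]=6 → dur=7, Σ=44 | A=load:t6 B=compute:t5 [load-bound]
step 7: C[6]=8 → dur=8, Σ=52 | A=compute:t6 B=idle [compute-only]

end_cycle[1] = 15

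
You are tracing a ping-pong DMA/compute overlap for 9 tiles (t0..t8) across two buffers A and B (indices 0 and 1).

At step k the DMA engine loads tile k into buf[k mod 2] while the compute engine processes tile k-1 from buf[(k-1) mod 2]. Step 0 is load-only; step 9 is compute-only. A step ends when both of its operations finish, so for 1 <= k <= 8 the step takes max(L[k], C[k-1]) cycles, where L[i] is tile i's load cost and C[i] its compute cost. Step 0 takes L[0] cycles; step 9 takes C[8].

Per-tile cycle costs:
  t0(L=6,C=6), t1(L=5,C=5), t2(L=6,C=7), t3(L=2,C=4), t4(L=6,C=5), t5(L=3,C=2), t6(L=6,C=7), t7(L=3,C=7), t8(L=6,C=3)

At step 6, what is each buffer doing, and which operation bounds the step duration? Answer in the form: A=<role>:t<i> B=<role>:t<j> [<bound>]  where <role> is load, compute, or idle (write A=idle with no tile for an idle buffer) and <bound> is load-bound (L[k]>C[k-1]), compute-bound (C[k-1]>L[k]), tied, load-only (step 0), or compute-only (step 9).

[0] DMA t0→A (6c) ∥ CU idle ⇒ 6c, clock 6
[1] DMA t1→B (5c) ∥ CU A:t0 (6c) ⇒ 6c, clock 12
[2] DMA t2→A (6c) ∥ CU B:t1 (5c) ⇒ 6c, clock 18
[3] DMA t3→B (2c) ∥ CU A:t2 (7c) ⇒ 7c, clock 25
[4] DMA t4→A (6c) ∥ CU B:t3 (4c) ⇒ 6c, clock 31
[5] DMA t5→B (3c) ∥ CU A:t4 (5c) ⇒ 5c, clock 36
[6] DMA t6→A (6c) ∥ CU B:t5 (2c) ⇒ 6c, clock 42
[7] DMA t7→B (3c) ∥ CU A:t6 (7c) ⇒ 7c, clock 49
[8] DMA t8→A (6c) ∥ CU B:t7 (7c) ⇒ 7c, clock 56
[9] DMA idle ∥ CU A:t8 (3c) ⇒ 3c, clock 59

step 6: A=load:t6 B=compute:t5 [load-bound]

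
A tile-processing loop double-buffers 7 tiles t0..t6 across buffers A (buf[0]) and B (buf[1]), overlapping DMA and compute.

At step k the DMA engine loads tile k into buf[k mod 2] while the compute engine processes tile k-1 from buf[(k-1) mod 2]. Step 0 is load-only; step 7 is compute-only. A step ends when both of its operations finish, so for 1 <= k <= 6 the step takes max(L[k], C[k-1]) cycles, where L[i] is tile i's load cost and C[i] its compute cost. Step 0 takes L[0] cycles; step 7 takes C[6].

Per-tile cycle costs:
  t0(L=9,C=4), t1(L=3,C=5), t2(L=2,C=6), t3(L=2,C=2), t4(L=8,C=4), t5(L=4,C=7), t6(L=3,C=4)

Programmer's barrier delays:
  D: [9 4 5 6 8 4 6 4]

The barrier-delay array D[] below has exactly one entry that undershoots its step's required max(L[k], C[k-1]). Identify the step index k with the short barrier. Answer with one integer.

[0] required=L[0]=9=9 vs D=9 ok
[1] required=max(L[1]=3,C[0]=4)=4 vs D=4 ok
[2] required=max(L[2]=2,C[1]=5)=5 vs D=5 ok
[3] required=max(L[3]=2,C[2]=6)=6 vs D=6 ok
[4] required=max(L[4]=8,C[3]=2)=8 vs D=8 ok
[5] required=max(L[5]=4,C[4]=4)=4 vs D=4 ok
[6] required=max(L[6]=3,C[5]=7)=7 vs D=6 SHORT
[7] required=C[6]=4=4 vs D=4 ok

hazard at step 6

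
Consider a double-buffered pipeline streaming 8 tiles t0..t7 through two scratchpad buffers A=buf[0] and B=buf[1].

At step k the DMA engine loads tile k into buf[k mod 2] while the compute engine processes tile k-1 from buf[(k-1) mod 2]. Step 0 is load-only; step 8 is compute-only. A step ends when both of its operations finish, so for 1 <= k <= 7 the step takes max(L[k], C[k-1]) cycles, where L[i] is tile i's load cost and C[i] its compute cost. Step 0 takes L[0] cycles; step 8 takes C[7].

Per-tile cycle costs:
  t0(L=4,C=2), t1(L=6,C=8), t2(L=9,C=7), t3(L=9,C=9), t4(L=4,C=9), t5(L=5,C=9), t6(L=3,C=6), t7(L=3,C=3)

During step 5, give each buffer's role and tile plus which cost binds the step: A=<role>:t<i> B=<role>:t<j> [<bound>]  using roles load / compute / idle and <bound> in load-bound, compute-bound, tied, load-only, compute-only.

step 0: L[0]=4 → dur=4, Σ=4 | A=load:t0 B=idle [load-only]
step 1: L[1]=6 C[0]=2 → dur=6, Σ=10 | A=compute:t0 B=load:t1 [load-bound]
step 2: L[2]=9 C[1]=8 → dur=9, Σ=19 | A=load:t2 B=compute:t1 [load-bound]
step 3: L[3]=9 C[2]=7 → dur=9, Σ=28 | A=compute:t2 B=load:t3 [load-bound]
step 4: L[4]=4 C[3]=9 → dur=9, Σ=37 | A=load:t4 B=compute:t3 [compute-bound]
step 5: L[5]=5 C[4]=9 → dur=9, Σ=46 | A=compute:t4 B=load:t5 [compute-bound]
step 6: L[6]=3 C[5]=9 → dur=9, Σ=55 | A=load:t6 B=compute:t5 [compute-bound]
step 7: L[7]=3 C[6]=6 → dur=6, Σ=61 | A=compute:t6 B=load:t7 [compute-bound]
step 8: C[7]=3 → dur=3, Σ=64 | A=idle B=compute:t7 [compute-only]

step 5: A=compute:t4 B=load:t5 [compute-bound]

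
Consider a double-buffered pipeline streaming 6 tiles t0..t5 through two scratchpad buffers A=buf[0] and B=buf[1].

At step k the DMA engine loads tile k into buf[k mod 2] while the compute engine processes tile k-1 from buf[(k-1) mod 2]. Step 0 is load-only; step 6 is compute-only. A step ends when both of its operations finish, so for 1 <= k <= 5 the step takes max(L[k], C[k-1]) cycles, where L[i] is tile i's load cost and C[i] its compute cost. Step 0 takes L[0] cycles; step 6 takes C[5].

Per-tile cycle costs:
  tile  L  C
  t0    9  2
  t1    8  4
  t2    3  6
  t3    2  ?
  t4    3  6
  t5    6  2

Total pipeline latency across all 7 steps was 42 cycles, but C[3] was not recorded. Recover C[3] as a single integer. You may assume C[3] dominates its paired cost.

C[3] = 7

step 0 = dur = L[0]=9 = 9
step 1 = dur = max(L[1]=8, C[0]=2) = 8
step 2 = dur = max(L[2]=3, C[1]=4) = 4
step 3 = dur = max(L[3]=2, C[2]=6) = 6
step 4 = dur = max(L[4]=3, C[3]=?) = C[3]  (unknown; binding)
step 5 = dur = max(L[5]=6, C[4]=6) = 6
step 6 = dur = C[5]=2 = 2
sum of known step durations = 35
dur[4] = total - known = 42 - 35 = 7
C[3] is the binding max in step 4, so C[3] = dur[4] = 7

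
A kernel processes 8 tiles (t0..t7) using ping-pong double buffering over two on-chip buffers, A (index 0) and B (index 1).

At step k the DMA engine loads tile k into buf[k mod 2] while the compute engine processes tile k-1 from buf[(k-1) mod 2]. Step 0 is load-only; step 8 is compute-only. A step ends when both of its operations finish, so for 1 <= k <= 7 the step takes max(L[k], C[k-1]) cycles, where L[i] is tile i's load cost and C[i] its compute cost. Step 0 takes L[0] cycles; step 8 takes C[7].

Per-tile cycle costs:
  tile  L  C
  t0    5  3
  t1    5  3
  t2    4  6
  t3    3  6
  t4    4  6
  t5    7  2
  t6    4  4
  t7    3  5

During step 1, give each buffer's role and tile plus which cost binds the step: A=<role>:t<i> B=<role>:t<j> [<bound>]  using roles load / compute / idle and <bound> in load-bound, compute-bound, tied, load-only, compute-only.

  0. 5=5c; end=5; A:t0 B:-
  1. max(5,3)=5c; end=10; A:t0 B:t1
  2. max(4,3)=4c; end=14; A:t2 B:t1
  3. max(3,6)=6c; end=20; A:t2 B:t3
  4. max(4,6)=6c; end=26; A:t4 B:t3
  5. max(7,6)=7c; end=33; A:t4 B:t5
  6. max(4,2)=4c; end=37; A:t6 B:t5
  7. max(3,4)=4c; end=41; A:t6 B:t7
  8. 5=5c; end=46; A:t6 B:t7

step 1: A=compute:t0 B=load:t1 [load-bound]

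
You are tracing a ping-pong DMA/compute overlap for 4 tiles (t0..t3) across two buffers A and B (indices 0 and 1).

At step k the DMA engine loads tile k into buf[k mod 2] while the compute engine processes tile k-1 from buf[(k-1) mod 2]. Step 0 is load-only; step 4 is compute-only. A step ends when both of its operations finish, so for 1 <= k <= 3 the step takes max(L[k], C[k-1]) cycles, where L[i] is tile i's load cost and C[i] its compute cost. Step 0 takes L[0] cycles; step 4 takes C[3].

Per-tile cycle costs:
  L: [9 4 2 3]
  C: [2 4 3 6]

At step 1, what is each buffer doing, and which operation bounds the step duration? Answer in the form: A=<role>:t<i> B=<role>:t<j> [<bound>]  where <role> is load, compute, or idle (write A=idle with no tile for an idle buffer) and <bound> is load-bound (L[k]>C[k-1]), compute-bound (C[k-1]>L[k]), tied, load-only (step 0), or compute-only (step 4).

  0. 9=9c; end=9; A:t0 B:-
  1. max(4,2)=4c; end=13; A:t0 B:t1
  2. max(2,4)=4c; end=17; A:t2 B:t1
  3. max(3,3)=3c; end=20; A:t2 B:t3
  4. 6=6c; end=26; A:t2 B:t3

step 1: A=compute:t0 B=load:t1 [load-bound]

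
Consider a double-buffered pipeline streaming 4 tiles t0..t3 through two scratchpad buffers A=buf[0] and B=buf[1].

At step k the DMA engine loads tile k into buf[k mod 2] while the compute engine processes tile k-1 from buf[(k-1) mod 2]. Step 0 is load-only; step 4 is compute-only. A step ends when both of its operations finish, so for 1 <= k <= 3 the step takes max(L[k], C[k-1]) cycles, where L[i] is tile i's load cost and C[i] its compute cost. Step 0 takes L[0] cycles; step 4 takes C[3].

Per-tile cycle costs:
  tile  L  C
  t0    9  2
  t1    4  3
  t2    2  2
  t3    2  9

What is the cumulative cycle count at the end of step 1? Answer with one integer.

end_cycle[1] = 13

step 0: L[0]=9 → dur=9, Σ=9 | A=load:t0 B=idle [load-only]
step 1: L[1]=4 C[0]=2 → dur=4, Σ=13 | A=compute:t0 B=load:t1 [load-bound]
step 2: L[2]=2 C[1]=3 → dur=3, Σ=16 | A=load:t2 B=compute:t1 [compute-bound]
step 3: L[3]=2 C[2]=2 → dur=2, Σ=18 | A=compute:t2 B=load:t3 [tied]
step 4: C[3]=9 → dur=9, Σ=27 | A=idle B=compute:t3 [compute-only]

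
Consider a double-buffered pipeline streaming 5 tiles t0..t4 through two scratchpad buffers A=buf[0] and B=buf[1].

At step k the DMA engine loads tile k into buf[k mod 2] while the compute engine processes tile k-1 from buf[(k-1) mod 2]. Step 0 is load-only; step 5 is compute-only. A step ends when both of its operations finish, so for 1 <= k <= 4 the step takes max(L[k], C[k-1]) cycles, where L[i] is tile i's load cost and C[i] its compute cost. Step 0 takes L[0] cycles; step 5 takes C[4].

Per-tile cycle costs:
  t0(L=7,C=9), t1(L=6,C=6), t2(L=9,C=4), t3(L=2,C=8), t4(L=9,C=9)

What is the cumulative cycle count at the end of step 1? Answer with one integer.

end_cycle[1] = 16

k=0 load=t0/7c comp=- wait=7 total=7
k=1 load=t1/6c comp=t0/9c wait=9 total=16
k=2 load=t2/9c comp=t1/6c wait=9 total=25
k=3 load=t3/2c comp=t2/4c wait=4 total=29
k=4 load=t4/9c comp=t3/8c wait=9 total=38
k=5 load=- comp=t4/9c wait=9 total=47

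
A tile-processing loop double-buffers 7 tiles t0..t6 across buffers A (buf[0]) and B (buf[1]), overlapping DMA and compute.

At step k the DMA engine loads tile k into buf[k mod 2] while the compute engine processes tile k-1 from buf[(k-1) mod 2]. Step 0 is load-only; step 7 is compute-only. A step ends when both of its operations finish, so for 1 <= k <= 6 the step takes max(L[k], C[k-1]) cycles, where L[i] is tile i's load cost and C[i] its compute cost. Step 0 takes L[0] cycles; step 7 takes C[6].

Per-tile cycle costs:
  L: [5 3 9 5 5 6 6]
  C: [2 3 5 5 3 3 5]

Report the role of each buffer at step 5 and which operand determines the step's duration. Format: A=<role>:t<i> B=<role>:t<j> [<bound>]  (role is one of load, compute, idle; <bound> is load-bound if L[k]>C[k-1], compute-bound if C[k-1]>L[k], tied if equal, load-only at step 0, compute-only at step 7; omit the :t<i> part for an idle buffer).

  0. 5=5c; end=5; A:t0 B:-
  1. max(3,2)=3c; end=8; A:t0 B:t1
  2. max(9,3)=9c; end=17; A:t2 B:t1
  3. max(5,5)=5c; end=22; A:t2 B:t3
  4. max(5,5)=5c; end=27; A:t4 B:t3
  5. max(6,3)=6c; end=33; A:t4 B:t5
  6. max(6,3)=6c; end=39; A:t6 B:t5
  7. 5=5c; end=44; A:t6 B:t5

step 5: A=compute:t4 B=load:t5 [load-bound]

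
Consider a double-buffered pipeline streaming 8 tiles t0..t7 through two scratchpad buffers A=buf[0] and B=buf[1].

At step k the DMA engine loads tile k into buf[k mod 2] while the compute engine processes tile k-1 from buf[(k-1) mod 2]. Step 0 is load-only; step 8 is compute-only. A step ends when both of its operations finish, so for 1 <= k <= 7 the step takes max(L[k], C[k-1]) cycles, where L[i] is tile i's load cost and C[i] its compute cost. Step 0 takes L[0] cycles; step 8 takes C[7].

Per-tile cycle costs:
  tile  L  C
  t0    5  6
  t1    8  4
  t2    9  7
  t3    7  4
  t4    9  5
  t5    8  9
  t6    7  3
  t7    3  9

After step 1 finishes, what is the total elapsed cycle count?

end_cycle[1] = 13

[0] DMA t0→A (5c) ∥ CU idle ⇒ 5c, clock 5
[1] DMA t1→B (8c) ∥ CU A:t0 (6c) ⇒ 8c, clock 13
[2] DMA t2→A (9c) ∥ CU B:t1 (4c) ⇒ 9c, clock 22
[3] DMA t3→B (7c) ∥ CU A:t2 (7c) ⇒ 7c, clock 29
[4] DMA t4→A (9c) ∥ CU B:t3 (4c) ⇒ 9c, clock 38
[5] DMA t5→B (8c) ∥ CU A:t4 (5c) ⇒ 8c, clock 46
[6] DMA t6→A (7c) ∥ CU B:t5 (9c) ⇒ 9c, clock 55
[7] DMA t7→B (3c) ∥ CU A:t6 (3c) ⇒ 3c, clock 58
[8] DMA idle ∥ CU B:t7 (9c) ⇒ 9c, clock 67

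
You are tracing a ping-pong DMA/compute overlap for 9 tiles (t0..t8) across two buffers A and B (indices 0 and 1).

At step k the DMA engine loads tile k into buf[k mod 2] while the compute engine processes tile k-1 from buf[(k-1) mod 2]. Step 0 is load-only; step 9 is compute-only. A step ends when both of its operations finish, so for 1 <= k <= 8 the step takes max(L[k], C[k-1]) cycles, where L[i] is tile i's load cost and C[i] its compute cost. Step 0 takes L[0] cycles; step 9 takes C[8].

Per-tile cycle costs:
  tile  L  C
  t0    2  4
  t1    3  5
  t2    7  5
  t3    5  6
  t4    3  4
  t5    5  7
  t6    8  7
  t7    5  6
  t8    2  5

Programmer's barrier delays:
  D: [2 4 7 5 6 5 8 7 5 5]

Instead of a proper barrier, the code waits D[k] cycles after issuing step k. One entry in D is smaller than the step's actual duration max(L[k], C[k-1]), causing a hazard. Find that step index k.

hazard at step 8

k=0 barrier L[0]=2→2c, D[0]=2 ok
k=1 barrier max(L[1]=3,C[0]=4)→4c, D[1]=4 ok
k=2 barrier max(L[2]=7,C[1]=5)→7c, D[2]=7 ok
k=3 barrier max(L[3]=5,C[2]=5)→5c, D[3]=5 ok
k=4 barrier max(L[4]=3,C[3]=6)→6c, D[4]=6 ok
k=5 barrier max(L[5]=5,C[4]=4)→5c, D[5]=5 ok
k=6 barrier max(L[6]=8,C[5]=7)→8c, D[6]=8 ok
k=7 barrier max(L[7]=5,C[6]=7)→7c, D[7]=7 ok
k=8 barrier max(L[8]=2,C[7]=6)→6c, D[8]=5 SHORT
k=9 barrier C[8]=5→5c, D[9]=5 ok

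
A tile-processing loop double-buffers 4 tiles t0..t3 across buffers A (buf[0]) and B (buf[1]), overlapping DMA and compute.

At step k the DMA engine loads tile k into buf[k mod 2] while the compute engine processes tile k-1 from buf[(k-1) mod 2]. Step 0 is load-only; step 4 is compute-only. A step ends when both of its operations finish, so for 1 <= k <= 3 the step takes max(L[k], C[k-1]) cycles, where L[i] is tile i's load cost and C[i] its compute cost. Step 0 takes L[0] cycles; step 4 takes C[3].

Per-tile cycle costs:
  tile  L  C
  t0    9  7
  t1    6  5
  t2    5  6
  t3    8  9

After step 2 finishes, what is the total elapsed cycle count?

end_cycle[2] = 21

[0] DMA t0→A (9c) ∥ CU idle ⇒ 9c, clock 9
[1] DMA t1→B (6c) ∥ CU A:t0 (7c) ⇒ 7c, clock 16
[2] DMA t2→A (5c) ∥ CU B:t1 (5c) ⇒ 5c, clock 21
[3] DMA t3→B (8c) ∥ CU A:t2 (6c) ⇒ 8c, clock 29
[4] DMA idle ∥ CU B:t3 (9c) ⇒ 9c, clock 38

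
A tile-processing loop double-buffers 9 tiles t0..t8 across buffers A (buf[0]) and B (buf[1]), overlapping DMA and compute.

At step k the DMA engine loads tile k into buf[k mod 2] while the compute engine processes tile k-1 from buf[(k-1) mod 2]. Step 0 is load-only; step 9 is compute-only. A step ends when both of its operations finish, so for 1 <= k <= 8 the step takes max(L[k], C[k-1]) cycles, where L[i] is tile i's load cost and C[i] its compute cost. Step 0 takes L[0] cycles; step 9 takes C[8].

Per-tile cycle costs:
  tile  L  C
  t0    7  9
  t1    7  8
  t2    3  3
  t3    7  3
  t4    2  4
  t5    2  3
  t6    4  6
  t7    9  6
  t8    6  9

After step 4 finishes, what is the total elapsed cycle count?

  0. 7=7c; end=7; A:t0 B:-
  1. max(7,9)=9c; end=16; A:t0 B:t1
  2. max(3,8)=8c; end=24; A:t2 B:t1
  3. max(7,3)=7c; end=31; A:t2 B:t3
  4. max(2,3)=3c; end=34; A:t4 B:t3
  5. max(2,4)=4c; end=38; A:t4 B:t5
  6. max(4,3)=4c; end=42; A:t6 B:t5
  7. max(9,6)=9c; end=51; A:t6 B:t7
  8. max(6,6)=6c; end=57; A:t8 B:t7
  9. 9=9c; end=66; A:t8 B:t7

end_cycle[4] = 34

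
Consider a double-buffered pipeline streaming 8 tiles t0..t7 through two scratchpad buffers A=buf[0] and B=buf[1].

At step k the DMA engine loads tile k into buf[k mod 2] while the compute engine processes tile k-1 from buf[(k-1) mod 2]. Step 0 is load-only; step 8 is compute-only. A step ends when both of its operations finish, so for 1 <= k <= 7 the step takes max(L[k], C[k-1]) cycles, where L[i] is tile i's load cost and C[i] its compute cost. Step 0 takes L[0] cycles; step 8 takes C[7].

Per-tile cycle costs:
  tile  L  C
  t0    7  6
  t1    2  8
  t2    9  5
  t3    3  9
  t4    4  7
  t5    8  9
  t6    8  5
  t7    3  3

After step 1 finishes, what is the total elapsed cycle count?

end_cycle[1] = 13

[0] DMA t0→A (7c) ∥ CU idle ⇒ 7c, clock 7
[1] DMA t1→B (2c) ∥ CU A:t0 (6c) ⇒ 6c, clock 13
[2] DMA t2→A (9c) ∥ CU B:t1 (8c) ⇒ 9c, clock 22
[3] DMA t3→B (3c) ∥ CU A:t2 (5c) ⇒ 5c, clock 27
[4] DMA t4→A (4c) ∥ CU B:t3 (9c) ⇒ 9c, clock 36
[5] DMA t5→B (8c) ∥ CU A:t4 (7c) ⇒ 8c, clock 44
[6] DMA t6→A (8c) ∥ CU B:t5 (9c) ⇒ 9c, clock 53
[7] DMA t7→B (3c) ∥ CU A:t6 (5c) ⇒ 5c, clock 58
[8] DMA idle ∥ CU B:t7 (3c) ⇒ 3c, clock 61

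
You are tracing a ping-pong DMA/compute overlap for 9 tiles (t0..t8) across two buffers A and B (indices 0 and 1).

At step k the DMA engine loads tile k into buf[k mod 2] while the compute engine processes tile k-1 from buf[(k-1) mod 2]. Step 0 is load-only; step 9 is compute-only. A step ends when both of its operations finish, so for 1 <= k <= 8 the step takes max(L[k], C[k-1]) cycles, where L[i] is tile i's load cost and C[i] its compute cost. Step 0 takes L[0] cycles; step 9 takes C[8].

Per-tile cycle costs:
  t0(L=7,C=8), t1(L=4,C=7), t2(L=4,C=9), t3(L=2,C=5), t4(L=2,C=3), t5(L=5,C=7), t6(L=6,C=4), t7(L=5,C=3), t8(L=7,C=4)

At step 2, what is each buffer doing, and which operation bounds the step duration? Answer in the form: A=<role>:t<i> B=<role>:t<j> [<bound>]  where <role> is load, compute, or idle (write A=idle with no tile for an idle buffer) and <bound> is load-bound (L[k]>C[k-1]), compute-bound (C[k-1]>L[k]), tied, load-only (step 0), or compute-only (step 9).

  0. 7=7c; end=7; A:t0 B:-
  1. max(4,8)=8c; end=15; A:t0 B:t1
  2. max(4,7)=7c; end=22; A:t2 B:t1
  3. max(2,9)=9c; end=31; A:t2 B:t3
  4. max(2,5)=5c; end=36; A:t4 B:t3
  5. max(5,3)=5c; end=41; A:t4 B:t5
  6. max(6,7)=7c; end=48; A:t6 B:t5
  7. max(5,4)=5c; end=53; A:t6 B:t7
  8. max(7,3)=7c; end=60; A:t8 B:t7
  9. 4=4c; end=64; A:t8 B:t7

step 2: A=load:t2 B=compute:t1 [compute-bound]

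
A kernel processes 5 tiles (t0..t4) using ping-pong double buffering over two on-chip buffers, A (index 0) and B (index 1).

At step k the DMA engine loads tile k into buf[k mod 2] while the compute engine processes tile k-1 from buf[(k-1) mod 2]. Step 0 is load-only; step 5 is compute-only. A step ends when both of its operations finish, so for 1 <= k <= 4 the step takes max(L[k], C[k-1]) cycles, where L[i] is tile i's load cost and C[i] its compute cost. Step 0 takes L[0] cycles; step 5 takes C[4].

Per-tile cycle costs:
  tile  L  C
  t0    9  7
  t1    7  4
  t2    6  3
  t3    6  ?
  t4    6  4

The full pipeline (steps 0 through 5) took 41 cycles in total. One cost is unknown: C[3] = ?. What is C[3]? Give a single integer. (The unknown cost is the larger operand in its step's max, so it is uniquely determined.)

step 0 | dur = L[0]=9 = 9
step 1 | dur = max(L[1]=7, C[0]=7) = 7
step 2 | dur = max(L[2]=6, C[1]=4) = 6
step 3 | dur = max(L[3]=6, C[2]=3) = 6
step 4 | dur = max(L[4]=6, C[3]=?) = C[3]  (unknown; binding)
step 5 | dur = C[4]=4 = 4
sum of known step durations = 32
dur[4] = total - known = 41 - 32 = 9
C[3] is the binding max in step 4, so C[3] = dur[4] = 9

C[3] = 9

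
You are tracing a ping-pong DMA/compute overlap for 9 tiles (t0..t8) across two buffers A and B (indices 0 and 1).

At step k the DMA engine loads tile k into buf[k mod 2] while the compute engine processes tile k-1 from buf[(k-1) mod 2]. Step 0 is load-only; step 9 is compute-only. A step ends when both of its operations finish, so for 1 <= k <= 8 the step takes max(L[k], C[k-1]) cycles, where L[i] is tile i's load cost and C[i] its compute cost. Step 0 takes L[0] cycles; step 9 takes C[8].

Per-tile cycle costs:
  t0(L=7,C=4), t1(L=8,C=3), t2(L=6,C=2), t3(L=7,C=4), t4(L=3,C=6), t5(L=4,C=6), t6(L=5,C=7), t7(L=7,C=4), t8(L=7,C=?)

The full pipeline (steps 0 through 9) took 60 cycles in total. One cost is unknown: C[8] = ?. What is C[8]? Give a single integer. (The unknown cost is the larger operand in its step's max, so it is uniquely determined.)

C[8] = 2

step 0 → dur = L[0]=7 = 7
step 1 → dur = max(L[1]=8, C[0]=4) = 8
step 2 → dur = max(L[2]=6, C[1]=3) = 6
step 3 → dur = max(L[3]=7, C[2]=2) = 7
step 4 → dur = max(L[4]=3, C[3]=4) = 4
step 5 → dur = max(L[5]=4, C[4]=6) = 6
step 6 → dur = max(L[6]=5, C[5]=6) = 6
step 7 → dur = max(L[7]=7, C[6]=7) = 7
step 8 → dur = max(L[8]=7, C[7]=4) = 7
step 9 → dur = C[8]=? = C[8]  (unknown; binding)
sum of known step durations = 58
dur[9] = total - known = 60 - 58 = 2
C[8] is the binding max in step 9, so C[8] = dur[9] = 2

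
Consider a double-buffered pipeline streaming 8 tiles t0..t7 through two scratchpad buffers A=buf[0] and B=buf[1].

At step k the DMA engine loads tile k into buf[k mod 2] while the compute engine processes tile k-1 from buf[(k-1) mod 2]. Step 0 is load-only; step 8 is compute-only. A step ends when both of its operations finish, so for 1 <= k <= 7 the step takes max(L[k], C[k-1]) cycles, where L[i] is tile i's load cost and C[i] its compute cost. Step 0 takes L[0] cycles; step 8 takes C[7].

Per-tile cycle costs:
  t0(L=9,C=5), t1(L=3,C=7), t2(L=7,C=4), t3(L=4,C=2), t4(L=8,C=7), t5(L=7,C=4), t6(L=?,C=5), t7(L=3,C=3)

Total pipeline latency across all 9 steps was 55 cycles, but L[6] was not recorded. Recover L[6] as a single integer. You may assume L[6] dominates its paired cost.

step 0 → dur = L[0]=9 = 9
step 1 → dur = max(L[1]=3, C[0]=5) = 5
step 2 → dur = max(L[2]=7, C[1]=7) = 7
step 3 → dur = max(L[3]=4, C[2]=4) = 4
step 4 → dur = max(L[4]=8, C[3]=2) = 8
step 5 → dur = max(L[5]=7, C[4]=7) = 7
step 6 → dur = max(L[6]=?, C[5]=4) = L[6]  (unknown; binding)
step 7 → dur = max(L[7]=3, C[6]=5) = 5
step 8 → dur = C[7]=3 = 3
sum of known step durations = 48
dur[6] = total - known = 55 - 48 = 7
L[6] is the binding max in step 6, so L[6] = dur[6] = 7

L[6] = 7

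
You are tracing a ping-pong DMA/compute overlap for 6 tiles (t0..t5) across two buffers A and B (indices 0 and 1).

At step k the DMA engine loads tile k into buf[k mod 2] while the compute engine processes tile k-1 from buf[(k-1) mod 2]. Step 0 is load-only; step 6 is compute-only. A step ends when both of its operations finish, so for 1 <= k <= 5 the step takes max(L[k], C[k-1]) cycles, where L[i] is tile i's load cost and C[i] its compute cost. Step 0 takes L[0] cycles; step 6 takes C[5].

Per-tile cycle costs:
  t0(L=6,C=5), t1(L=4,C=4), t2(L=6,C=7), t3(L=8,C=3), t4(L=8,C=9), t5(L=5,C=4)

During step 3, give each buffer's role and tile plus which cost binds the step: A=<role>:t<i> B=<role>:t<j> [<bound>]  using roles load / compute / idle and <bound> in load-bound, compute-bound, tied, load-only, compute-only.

k=0 load=t0/6c comp=- wait=6 total=6
k=1 load=t1/4c comp=t0/5c wait=5 total=11
k=2 load=t2/6c comp=t1/4c wait=6 total=17
k=3 load=t3/8c comp=t2/7c wait=8 total=25
k=4 load=t4/8c comp=t3/3c wait=8 total=33
k=5 load=t5/5c comp=t4/9c wait=9 total=42
k=6 load=- comp=t5/4c wait=4 total=46

step 3: A=compute:t2 B=load:t3 [load-bound]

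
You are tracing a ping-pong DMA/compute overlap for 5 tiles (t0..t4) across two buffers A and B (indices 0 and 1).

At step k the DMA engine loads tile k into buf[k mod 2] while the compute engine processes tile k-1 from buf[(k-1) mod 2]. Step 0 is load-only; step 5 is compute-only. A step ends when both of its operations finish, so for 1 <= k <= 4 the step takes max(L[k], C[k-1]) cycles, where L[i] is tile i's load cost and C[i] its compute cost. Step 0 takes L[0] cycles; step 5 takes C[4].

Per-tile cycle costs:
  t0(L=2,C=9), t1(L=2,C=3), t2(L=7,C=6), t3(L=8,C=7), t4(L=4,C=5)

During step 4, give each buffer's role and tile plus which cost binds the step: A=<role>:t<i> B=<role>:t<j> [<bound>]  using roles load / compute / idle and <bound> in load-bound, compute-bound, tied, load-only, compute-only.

step 0: L[0]=2 → dur=2, Σ=2 | A=load:t0 B=idle [load-only]
step 1: L[1]=2 C[0]=9 → dur=9, Σ=11 | A=compute:t0 B=load:t1 [compute-bound]
step 2: L[2]=7 C[1]=3 → dur=7, Σ=18 | A=load:t2 B=compute:t1 [load-bound]
step 3: L[3]=8 C[2]=6 → dur=8, Σ=26 | A=compute:t2 B=load:t3 [load-bound]
step 4: L[4]=4 C[3]=7 → dur=7, Σ=33 | A=load:t4 B=compute:t3 [compute-bound]
step 5: C[4]=5 → dur=5, Σ=38 | A=compute:t4 B=idle [compute-only]

step 4: A=load:t4 B=compute:t3 [compute-bound]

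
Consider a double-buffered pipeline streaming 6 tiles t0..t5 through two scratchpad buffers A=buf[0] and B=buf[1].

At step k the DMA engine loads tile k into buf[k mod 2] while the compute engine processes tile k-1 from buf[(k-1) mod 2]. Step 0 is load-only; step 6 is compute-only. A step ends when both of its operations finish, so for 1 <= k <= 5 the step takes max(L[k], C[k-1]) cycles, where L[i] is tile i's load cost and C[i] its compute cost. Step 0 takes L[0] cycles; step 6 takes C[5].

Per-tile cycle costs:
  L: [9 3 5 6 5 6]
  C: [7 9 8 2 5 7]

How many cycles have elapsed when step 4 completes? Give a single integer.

k=0 load=t0/9c comp=- wait=9 total=9
k=1 load=t1/3c comp=t0/7c wait=7 total=16
k=2 load=t2/5c comp=t1/9c wait=9 total=25
k=3 load=t3/6c comp=t2/8c wait=8 total=33
k=4 load=t4/5c comp=t3/2c wait=5 total=38
k=5 load=t5/6c comp=t4/5c wait=6 total=44
k=6 load=- comp=t5/7c wait=7 total=51

end_cycle[4] = 38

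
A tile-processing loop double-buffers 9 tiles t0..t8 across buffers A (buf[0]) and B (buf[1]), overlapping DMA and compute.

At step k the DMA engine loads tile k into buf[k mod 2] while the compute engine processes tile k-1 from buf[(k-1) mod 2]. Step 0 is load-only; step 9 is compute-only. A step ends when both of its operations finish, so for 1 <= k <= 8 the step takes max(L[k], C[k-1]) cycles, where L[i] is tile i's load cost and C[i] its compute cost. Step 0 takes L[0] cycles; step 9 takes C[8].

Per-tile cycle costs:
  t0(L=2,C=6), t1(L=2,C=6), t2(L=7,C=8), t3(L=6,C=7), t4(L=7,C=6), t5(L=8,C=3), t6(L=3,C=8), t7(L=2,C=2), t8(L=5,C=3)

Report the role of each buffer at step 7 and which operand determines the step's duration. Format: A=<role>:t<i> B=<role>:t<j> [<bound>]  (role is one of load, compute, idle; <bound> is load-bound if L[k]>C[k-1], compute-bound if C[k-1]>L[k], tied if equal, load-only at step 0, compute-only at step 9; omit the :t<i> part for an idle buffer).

[0] DMA t0→A (2c) ∥ CU idle ⇒ 2c, clock 2
[1] DMA t1→B (2c) ∥ CU A:t0 (6c) ⇒ 6c, clock 8
[2] DMA t2→A (7c) ∥ CU B:t1 (6c) ⇒ 7c, clock 15
[3] DMA t3→B (6c) ∥ CU A:t2 (8c) ⇒ 8c, clock 23
[4] DMA t4→A (7c) ∥ CU B:t3 (7c) ⇒ 7c, clock 30
[5] DMA t5→B (8c) ∥ CU A:t4 (6c) ⇒ 8c, clock 38
[6] DMA t6→A (3c) ∥ CU B:t5 (3c) ⇒ 3c, clock 41
[7] DMA t7→B (2c) ∥ CU A:t6 (8c) ⇒ 8c, clock 49
[8] DMA t8→A (5c) ∥ CU B:t7 (2c) ⇒ 5c, clock 54
[9] DMA idle ∥ CU A:t8 (3c) ⇒ 3c, clock 57

step 7: A=compute:t6 B=load:t7 [compute-bound]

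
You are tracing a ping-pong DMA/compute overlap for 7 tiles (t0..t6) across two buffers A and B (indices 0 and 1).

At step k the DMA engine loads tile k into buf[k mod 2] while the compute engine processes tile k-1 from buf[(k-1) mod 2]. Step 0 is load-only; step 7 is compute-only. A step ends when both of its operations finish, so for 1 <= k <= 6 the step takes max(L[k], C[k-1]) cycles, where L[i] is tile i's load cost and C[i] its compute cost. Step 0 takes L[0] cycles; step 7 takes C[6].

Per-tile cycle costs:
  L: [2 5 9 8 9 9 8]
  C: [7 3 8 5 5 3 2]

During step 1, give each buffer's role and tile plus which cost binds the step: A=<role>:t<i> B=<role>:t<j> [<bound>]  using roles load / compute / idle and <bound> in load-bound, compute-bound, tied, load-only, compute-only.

[0] DMA t0→A (2c) ∥ CU idle ⇒ 2c, clock 2
[1] DMA t1→B (5c) ∥ CU A:t0 (7c) ⇒ 7c, clock 9
[2] DMA t2→A (9c) ∥ CU B:t1 (3c) ⇒ 9c, clock 18
[3] DMA t3→B (8c) ∥ CU A:t2 (8c) ⇒ 8c, clock 26
[4] DMA t4→A (9c) ∥ CU B:t3 (5c) ⇒ 9c, clock 35
[5] DMA t5→B (9c) ∥ CU A:t4 (5c) ⇒ 9c, clock 44
[6] DMA t6→A (8c) ∥ CU B:t5 (3c) ⇒ 8c, clock 52
[7] DMA idle ∥ CU A:t6 (2c) ⇒ 2c, clock 54

step 1: A=compute:t0 B=load:t1 [compute-bound]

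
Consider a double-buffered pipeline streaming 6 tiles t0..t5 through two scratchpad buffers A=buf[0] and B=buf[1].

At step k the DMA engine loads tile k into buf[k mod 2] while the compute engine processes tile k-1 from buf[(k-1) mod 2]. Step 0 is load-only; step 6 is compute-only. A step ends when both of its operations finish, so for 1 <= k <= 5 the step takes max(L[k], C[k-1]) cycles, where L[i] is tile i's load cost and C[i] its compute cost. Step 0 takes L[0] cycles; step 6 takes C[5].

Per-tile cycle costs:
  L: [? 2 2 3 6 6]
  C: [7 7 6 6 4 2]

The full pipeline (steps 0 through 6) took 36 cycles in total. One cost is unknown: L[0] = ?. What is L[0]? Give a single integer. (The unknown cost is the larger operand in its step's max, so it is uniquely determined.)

step 0 → dur = L[0]=? = L[0]  (unknown; binding)
step 1 → dur = max(L[1]=2, C[0]=7) = 7
step 2 → dur = max(L[2]=2, C[1]=7) = 7
step 3 → dur = max(L[3]=3, C[2]=6) = 6
step 4 → dur = max(L[4]=6, C[3]=6) = 6
step 5 → dur = max(L[5]=6, C[4]=4) = 6
step 6 → dur = C[5]=2 = 2
sum of known step durations = 34
dur[0] = total - known = 36 - 34 = 2
L[0] is the binding max in step 0, so L[0] = dur[0] = 2

L[0] = 2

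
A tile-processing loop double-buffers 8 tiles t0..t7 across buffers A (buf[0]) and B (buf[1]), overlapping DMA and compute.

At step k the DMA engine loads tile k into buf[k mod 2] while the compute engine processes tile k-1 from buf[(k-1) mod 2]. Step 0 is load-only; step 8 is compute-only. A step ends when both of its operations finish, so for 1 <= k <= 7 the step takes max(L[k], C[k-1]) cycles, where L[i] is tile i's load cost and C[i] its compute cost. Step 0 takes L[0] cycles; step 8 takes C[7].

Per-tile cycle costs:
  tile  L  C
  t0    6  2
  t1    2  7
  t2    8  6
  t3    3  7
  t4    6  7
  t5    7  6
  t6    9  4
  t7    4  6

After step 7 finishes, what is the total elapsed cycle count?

step 0: L[0]=6 → dur=6, Σ=6 | A=load:t0 B=idle [load-only]
step 1: L[1]=2 C[0]=2 → dur=2, Σ=8 | A=compute:t0 B=load:t1 [tied]
step 2: L[2]=8 C[1]=7 → dur=8, Σ=16 | A=load:t2 B=compute:t1 [load-bound]
step 3: L[3]=3 C[2]=6 → dur=6, Σ=22 | A=compute:t2 B=load:t3 [compute-bound]
step 4: L[4]=6 C[3]=7 → dur=7, Σ=29 | A=load:t4 B=compute:t3 [compute-bound]
step 5: L[5]=7 C[4]=7 → dur=7, Σ=36 | A=compute:t4 B=load:t5 [tied]
step 6: L[6]=9 C[5]=6 → dur=9, Σ=45 | A=load:t6 B=compute:t5 [load-bound]
step 7: L[7]=4 C[6]=4 → dur=4, Σ=49 | A=compute:t6 B=load:t7 [tied]
step 8: C[7]=6 → dur=6, Σ=55 | A=idle B=compute:t7 [compute-only]

end_cycle[7] = 49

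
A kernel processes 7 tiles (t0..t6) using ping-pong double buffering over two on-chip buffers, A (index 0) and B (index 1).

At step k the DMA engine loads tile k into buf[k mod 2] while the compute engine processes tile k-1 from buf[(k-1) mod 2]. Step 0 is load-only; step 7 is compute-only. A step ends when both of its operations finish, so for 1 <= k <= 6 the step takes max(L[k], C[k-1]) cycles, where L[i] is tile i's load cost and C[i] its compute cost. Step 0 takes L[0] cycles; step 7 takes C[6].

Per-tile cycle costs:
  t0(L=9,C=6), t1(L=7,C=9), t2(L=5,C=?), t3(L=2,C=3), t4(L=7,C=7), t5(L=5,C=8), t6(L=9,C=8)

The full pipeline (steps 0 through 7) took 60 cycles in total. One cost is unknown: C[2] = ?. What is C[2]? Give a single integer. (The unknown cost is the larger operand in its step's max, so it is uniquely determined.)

step 0 = dur = L[0]=9 = 9
step 1 = dur = max(L[1]=7, C[0]=6) = 7
step 2 = dur = max(L[2]=5, C[1]=9) = 9
step 3 = dur = max(L[3]=2, C[2]=?) = C[2]  (unknown; binding)
step 4 = dur = max(L[4]=7, C[3]=3) = 7
step 5 = dur = max(L[5]=5, C[4]=7) = 7
step 6 = dur = max(L[6]=9, C[5]=8) = 9
step 7 = dur = C[6]=8 = 8
sum of known step durations = 56
dur[3] = total - known = 60 - 56 = 4
C[2] is the binding max in step 3, so C[2] = dur[3] = 4

C[2] = 4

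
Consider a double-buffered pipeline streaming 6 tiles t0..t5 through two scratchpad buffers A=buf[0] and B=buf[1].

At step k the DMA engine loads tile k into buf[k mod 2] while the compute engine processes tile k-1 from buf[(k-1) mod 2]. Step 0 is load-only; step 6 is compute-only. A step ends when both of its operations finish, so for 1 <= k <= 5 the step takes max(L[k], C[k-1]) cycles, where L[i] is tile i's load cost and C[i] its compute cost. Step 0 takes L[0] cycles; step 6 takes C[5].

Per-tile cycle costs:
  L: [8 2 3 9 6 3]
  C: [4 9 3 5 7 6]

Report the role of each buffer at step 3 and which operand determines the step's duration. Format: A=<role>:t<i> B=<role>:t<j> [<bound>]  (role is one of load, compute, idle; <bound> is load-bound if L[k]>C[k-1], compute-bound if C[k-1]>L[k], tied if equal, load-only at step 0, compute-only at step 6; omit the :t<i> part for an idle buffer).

step 3: A=compute:t2 B=load:t3 [load-bound]

k=0 load=t0/8c comp=- wait=8 total=8
k=1 load=t1/2c comp=t0/4c wait=4 total=12
k=2 load=t2/3c comp=t1/9c wait=9 total=21
k=3 load=t3/9c comp=t2/3c wait=9 total=30
k=4 load=t4/6c comp=t3/5c wait=6 total=36
k=5 load=t5/3c comp=t4/7c wait=7 total=43
k=6 load=- comp=t5/6c wait=6 total=49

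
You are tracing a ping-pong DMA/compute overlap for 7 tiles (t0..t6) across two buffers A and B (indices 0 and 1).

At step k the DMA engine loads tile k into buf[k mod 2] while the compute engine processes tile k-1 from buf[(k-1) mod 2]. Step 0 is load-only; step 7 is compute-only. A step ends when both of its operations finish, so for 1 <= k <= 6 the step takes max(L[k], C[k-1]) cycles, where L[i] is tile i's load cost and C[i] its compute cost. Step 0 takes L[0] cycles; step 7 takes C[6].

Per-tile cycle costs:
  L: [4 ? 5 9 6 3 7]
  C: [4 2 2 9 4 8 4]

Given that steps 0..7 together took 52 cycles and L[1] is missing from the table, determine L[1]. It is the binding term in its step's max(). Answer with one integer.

step 0 = dur = L[0]=4 = 4
step 1 = dur = max(L[1]=?, C[0]=4) = L[1]  (unknown; binding)
step 2 = dur = max(L[2]=5, C[1]=2) = 5
step 3 = dur = max(L[3]=9, C[2]=2) = 9
step 4 = dur = max(L[4]=6, C[3]=9) = 9
step 5 = dur = max(L[5]=3, C[4]=4) = 4
step 6 = dur = max(L[6]=7, C[5]=8) = 8
step 7 = dur = C[6]=4 = 4
sum of known step durations = 43
dur[1] = total - known = 52 - 43 = 9
L[1] is the binding max in step 1, so L[1] = dur[1] = 9

L[1] = 9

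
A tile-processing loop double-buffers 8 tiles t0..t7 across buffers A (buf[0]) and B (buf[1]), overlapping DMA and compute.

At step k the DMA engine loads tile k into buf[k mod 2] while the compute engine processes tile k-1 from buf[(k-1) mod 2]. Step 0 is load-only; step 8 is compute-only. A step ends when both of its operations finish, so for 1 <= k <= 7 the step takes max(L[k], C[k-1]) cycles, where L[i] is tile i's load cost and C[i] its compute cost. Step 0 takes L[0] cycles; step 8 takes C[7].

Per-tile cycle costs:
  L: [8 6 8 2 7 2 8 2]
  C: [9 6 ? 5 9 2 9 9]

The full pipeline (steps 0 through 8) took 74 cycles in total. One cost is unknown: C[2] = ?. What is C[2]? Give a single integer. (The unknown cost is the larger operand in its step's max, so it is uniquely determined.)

C[2] = 7

step 0 → dur = L[0]=8 = 8
step 1 → dur = max(L[1]=6, C[0]=9) = 9
step 2 → dur = max(L[2]=8, C[1]=6) = 8
step 3 → dur = max(L[3]=2, C[2]=?) = C[2]  (unknown; binding)
step 4 → dur = max(L[4]=7, C[3]=5) = 7
step 5 → dur = max(L[5]=2, C[4]=9) = 9
step 6 → dur = max(L[6]=8, C[5]=2) = 8
step 7 → dur = max(L[7]=2, C[6]=9) = 9
step 8 → dur = C[7]=9 = 9
sum of known step durations = 67
dur[3] = total - known = 74 - 67 = 7
C[2] is the binding max in step 3, so C[2] = dur[3] = 7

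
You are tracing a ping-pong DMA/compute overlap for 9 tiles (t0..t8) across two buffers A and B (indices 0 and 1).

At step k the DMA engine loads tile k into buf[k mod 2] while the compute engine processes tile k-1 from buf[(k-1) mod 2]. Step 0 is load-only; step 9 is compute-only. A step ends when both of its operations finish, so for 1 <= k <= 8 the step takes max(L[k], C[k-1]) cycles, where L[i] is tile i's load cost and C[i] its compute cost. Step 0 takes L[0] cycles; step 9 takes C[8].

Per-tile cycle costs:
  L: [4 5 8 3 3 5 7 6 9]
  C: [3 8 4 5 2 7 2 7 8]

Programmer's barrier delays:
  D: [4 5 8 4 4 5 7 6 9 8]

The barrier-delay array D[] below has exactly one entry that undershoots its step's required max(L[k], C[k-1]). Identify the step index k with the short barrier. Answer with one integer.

[0] required=L[0]=4=4 vs D=4 ok
[1] required=max(L[1]=5,C[0]=3)=5 vs D=5 ok
[2] required=max(L[2]=8,C[1]=8)=8 vs D=8 ok
[3] required=max(L[3]=3,C[2]=4)=4 vs D=4 ok
[4] required=max(L[4]=3,C[3]=5)=5 vs D=4 SHORT
[5] required=max(L[5]=5,C[4]=2)=5 vs D=5 ok
[6] required=max(L[6]=7,C[5]=7)=7 vs D=7 ok
[7] required=max(L[7]=6,C[6]=2)=6 vs D=6 ok
[8] required=max(L[8]=9,C[7]=7)=9 vs D=9 ok
[9] required=C[8]=8=8 vs D=8 ok

hazard at step 4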